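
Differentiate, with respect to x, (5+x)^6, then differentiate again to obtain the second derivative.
First derivative: 6(5+x)^{5}. Second derivative: 6·5·(5+x)^{4} = 30(5+x)^{4}.

Answer: 30(5+x)^4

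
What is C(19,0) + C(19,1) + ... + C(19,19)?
524,288

Working:
Sum of binomial coefficients = 2^19 = 524,288.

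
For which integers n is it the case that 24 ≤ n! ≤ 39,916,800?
4, 5, 6, 7, 8, 9, 10, 11
n! is strictly increasing; 4! = 24 and 11! = 39,916,800, so valid n = 4, 5, 6, 7, 8, 9, 10, 11.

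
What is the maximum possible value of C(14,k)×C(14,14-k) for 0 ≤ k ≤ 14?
11,778,624
C(14,k)·C(14,14-k) = C(14,k)², maximised at the centre k = 7: C(14,7)² = 11,778,624.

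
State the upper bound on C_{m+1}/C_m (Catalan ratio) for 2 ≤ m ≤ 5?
C_{m+1}/C_m = 2(2m+1)/(m+2), which increases with m. Maximum at m = 5: 2·11/7 = 22/7.

Answer: 22/7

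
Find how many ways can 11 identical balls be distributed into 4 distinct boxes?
364

Working:
C(11+4-1, 4-1) = C(14, 3) = 364.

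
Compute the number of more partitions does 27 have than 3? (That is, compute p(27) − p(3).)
3,007

Reasoning: Pentagonal recurrence p(n) = p(n−1) + p(n−2) − p(n−5) − p(n−7) + …: p(27) = p(26) + p(25) − p(22) − p(20) + p(15) + p(12) − p(5) − p(1) = 2,436 + 1,958 − 1,002 − 627 + 176 + 77 − 7 − 1 = 3,010.
p(3) = p(2) + p(1) = 2 + 1 = 3.
Difference = 3,010 − 3 = 3,007.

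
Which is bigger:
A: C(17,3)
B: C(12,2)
A
A=C(17,3)=680, B=C(12,2)=66.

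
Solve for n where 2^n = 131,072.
17

Explanation: 131,072 = 1,024 × 128 = 2^10 × 2^7 = 2^17, so n = 17.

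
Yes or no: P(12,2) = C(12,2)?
No

Reasoning: P(12,2) = 132 but C(12,2) = 66; they differ by a factor of 2! = 2, so the statement does not hold.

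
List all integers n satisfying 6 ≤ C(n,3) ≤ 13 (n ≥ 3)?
5

Explanation: C(4,3)=4; C(5,3)=10; C(6,3)=20. So valid n = 5.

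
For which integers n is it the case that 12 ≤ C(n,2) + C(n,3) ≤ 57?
5, 6, 7

Solution: C(4,2)+C(4,3)=10; C(5,2)+C(5,3)=20; C(6,2)+C(6,3)=35; C(7,2)+C(7,3)=56; C(8,2)+C(8,3)=84. So valid n = 5, 6, 7.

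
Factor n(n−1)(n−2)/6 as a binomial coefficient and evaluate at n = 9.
C(n,3); C(9,3) = 84
n(n−1)(n−2)/6 = n!/(3!(n−3)!) = C(n,3). At n = 9: C(9,3) = 84.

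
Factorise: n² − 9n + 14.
(n − 2)(n − 7)

Working:
Seek roots whose sum is 9 and product is 14: (2, 7). So n² − 9n + 14 = (n − 2)(n − 7).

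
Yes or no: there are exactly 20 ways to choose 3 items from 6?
Yes

Reasoning: C(6,3) = 20.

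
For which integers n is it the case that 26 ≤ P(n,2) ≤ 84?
6, 7, 8, 9

Reasoning: P(5,2)=20; P(6,2)=30; P(7,2)=42; P(8,2)=56; P(9,2)=72; P(10,2)=90. So valid n = 6, 7, 8, 9.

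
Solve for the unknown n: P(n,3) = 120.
P(n,3) = n(n−1)(n−2) is increasing in n; n(n−1)(n−2) ≈ (n−1)^3 = 120 gives n ≈ 5.9. Check: P(4,3) = 24, P(5,3) = 60, P(6,3) = 120 ✓. So n = 6.
Final answer: 6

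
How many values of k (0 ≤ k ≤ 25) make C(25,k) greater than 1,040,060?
Row 25 is unimodal and symmetric about k=25/2. C(25,7)=480,700 ≤ 1,040,060; C(25,8)=1,081,575 > 1,040,060; by symmetry C(25,k) > 1,040,060 for k = 8..17. That's 17 - 8 + 1 = 10 values.

Answer: 10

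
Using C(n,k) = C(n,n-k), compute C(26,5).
65,780

Solution: C(26,5) = C(26,21) = 65,780.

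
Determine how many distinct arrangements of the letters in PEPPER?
Word has 6 letters (P=3, E=2, R=1). Arrangements: 6!/Π(k!) = 60.
Final answer: 60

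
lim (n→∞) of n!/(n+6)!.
0

n!/(n+6)! = 1/[(n+1)(n+2)···(n+6)] → 0 as n → ∞.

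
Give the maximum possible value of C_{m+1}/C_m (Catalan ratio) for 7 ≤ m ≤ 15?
62/17

Explanation: C_{m+1}/C_m = 2(2m+1)/(m+2), which increases with m. Maximum at m = 15: 2·31/17 = 62/17.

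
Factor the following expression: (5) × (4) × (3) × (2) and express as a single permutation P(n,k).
P(5,4) = 5!/(1)!

Product of 4 consecutive descending integers starting at 5: P(5,4) = 5!/1! = 120.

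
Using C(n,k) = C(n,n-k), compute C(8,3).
56

Working:
C(8,3) = C(8,5) = 56.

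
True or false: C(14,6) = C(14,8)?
True

Working:
C(14,6) = C(14,14-6) by the symmetry property; both equal 3,003.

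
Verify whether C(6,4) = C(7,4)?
False

Reasoning: LHS = C(6,4) = 15; RHS = C(7,4) = 35. 15 ≠ 35, so the statement does not hold.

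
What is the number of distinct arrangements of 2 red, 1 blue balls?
3
Multinomial: 3!/(2! × 1!) = 3.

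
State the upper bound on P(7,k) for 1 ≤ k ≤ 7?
5,040
P(7,k) increases in k, so maximum at k = 7: 7! = 5,040.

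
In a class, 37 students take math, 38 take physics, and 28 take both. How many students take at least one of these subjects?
47

Solution: |A∪B| = |A|+|B|-|A∩B| = 37+38-28 = 47.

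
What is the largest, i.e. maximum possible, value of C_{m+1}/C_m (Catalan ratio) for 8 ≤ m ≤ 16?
11/3

C_{m+1}/C_m = 2(2m+1)/(m+2), which increases with m. Maximum at m = 16: 2·33/18 = 11/3.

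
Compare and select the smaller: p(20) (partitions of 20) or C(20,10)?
p(20)

Reasoning: Pentagonal recurrence p(n) = p(n−1) + p(n−2) − p(n−5) − p(n−7) + …: p(20) = p(19) + p(18) − p(15) − p(13) + p(8) + p(5) = 490 + 385 − 176 − 101 + 22 + 7 = 627; C(20,10) = 184,756.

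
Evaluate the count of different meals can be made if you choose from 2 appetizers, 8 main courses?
By the multiplication principle: 2 × 8 = 16.

Answer: 16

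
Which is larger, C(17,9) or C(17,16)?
C(17,9)
C(17,9)=24,310, C(17,16)=17.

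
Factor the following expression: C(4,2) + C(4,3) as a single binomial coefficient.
C(5,3)

Explanation: By Pascal's identity: C(4,2) + C(4,3) = C(5,3) = 10.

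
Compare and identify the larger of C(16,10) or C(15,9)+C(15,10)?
Equal

By Pascal's identity: C(16,10) = C(15,9)+C(15,10) = 8,008. Equal.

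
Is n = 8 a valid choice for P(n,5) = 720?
No

Reasoning: P(8,5) = 8·7·6·5·4 = 6,720, which does not equal 720.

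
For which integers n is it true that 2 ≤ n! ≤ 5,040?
2, 3, 4, 5, 6, 7

Working:
n! is strictly increasing; 2! = 2 and 7! = 5,040, so valid n = 2, 3, 4, 5, 6, 7.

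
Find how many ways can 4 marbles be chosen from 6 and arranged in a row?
360

Reasoning: P(6,4) = 6!/(6-4)! = 360.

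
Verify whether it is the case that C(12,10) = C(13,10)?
False

Solution: LHS = C(12,10) = 66; RHS = C(13,10) = 286. 66 ≠ 286, so the statement does not hold.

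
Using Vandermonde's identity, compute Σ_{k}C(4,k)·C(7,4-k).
330

Explanation: = C(4+7,4) = C(11,4) = 330.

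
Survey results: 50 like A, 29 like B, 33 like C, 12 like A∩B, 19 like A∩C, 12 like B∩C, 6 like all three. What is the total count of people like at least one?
|A∪B∪C| = 50+29+33-12-19-12+6 = 75.
Final answer: 75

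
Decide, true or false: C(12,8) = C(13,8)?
False
LHS = C(12,8) = 495; RHS = C(13,8) = 1,287. 495 ≠ 1,287, so the statement does not hold.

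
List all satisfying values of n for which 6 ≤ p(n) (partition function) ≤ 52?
5, 6, 7, 8, 9, 10

Reasoning: Tabulating p(n) via p(n) = p(n−1) + p(n−2) − p(n−5) − p(n−7) + …: p(4)=5; p(5)=7; p(6)=11; p(7)=15; p(8)=22; p(9)=30; p(10)=42; p(11)=56. So valid n = 5, 6, 7, 8, 9, 10.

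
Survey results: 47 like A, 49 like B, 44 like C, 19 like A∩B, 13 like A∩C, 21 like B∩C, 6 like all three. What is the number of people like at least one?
93

|A∪B∪C| = 47+49+44-19-13-21+6 = 93.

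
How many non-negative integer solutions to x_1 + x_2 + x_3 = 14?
120

Solution: C(14+3-1, 3-1) = 120.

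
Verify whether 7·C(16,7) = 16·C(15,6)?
True

Solution: Absorption identity k·C(n,k) = n·C(n-1,k-1). LHS = 7·11440 = 80,080; RHS = 16·5005 = 80,080.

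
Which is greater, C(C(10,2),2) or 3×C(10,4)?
C(C(10,2),2)

Working:
C(C(10,2),2)=990, 3×C(10,4)=630.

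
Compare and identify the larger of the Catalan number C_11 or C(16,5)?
C_11 = C(22,11)/(11+1) = 705,432/12 = 58,786; C(16,5) = 4,368.
Final answer: C_11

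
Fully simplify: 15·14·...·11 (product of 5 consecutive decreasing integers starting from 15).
360,360

Reasoning: This is P(15,5) = 15!/(10)! = 360,360.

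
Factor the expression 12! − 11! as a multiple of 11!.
11 × 11! = 439,084,800

12! − 11! = 12·11! − 11! = (12 − 1)·11! = 11 × 11! = 439,084,800.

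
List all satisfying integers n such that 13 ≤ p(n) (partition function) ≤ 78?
7, 8, 9, 10, 11, 12
Tabulating p(n) via p(n) = p(n−1) + p(n−2) − p(n−5) − p(n−7) + …: p(6)=11; p(7)=15; p(8)=22; p(9)=30; p(10)=42; p(11)=56; p(12)=77; p(13)=101. So valid n = 7, 8, 9, 10, 11, 12.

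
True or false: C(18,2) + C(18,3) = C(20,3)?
False

Reasoning: Pascal's identity gives C(19,3) = 969, whereas C(20,3) = 1,140.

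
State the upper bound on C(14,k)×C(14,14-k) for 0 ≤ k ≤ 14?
11,778,624

Explanation: C(14,k)·C(14,14-k) = C(14,k)², maximised at the centre k = 7: C(14,7)² = 11,778,624.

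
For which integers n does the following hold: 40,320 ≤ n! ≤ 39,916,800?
8, 9, 10, 11
n! is strictly increasing; 8! = 40,320 and 11! = 39,916,800, so valid n = 8, 9, 10, 11.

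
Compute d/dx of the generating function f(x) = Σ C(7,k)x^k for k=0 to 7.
Σ k·C(7,k)x^(k-1) for k=1 to 7

Term-by-term differentiation gives Σ k·C(7,k)x^{k-1} for k=1 to 7.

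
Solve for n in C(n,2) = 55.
C(n,2) = n(n−1)/2! is increasing in n, and n(n−1) = 2!·55 = 110 ≈ (n−0.5)^2 gives n ≈ 11.0. Check: C(9,2) = 36, C(10,2) = 45, C(11,2) = 55 ✓. So n = 11.
Final answer: 11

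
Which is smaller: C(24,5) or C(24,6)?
C(24,5)
C(24,5)=42,504, C(24,6)=134,596.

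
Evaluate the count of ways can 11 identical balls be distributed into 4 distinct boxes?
364

Explanation: C(11+4-1, 4-1) = C(14, 3) = 364.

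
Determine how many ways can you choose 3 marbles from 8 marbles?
56

Reasoning: C(8,3) = 8! / (3! × (8-3)!)
         = 8! / (3! × 5!)
         = 56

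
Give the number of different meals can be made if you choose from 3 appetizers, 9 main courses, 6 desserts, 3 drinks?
486

Reasoning: By the multiplication principle: 3 × 9 × 6 × 3 = 486.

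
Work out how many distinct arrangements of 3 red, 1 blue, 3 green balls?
Multinomial: 7!/(3! × 1! × 3!) = 140.
Final answer: 140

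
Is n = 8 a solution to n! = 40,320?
Yes

Solution: 8! = 8·7! = 8·5,040 = 40,320, which equals 40,320.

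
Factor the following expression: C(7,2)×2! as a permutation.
P(7,2)

C(7,2)×2! = [7!/(2!(5)!)]×2! = 7!/(5)! = P(7,2) = 42.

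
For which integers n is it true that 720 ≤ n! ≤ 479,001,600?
6, 7, 8, 9, 10, 11, 12

Reasoning: n! is strictly increasing; 6! = 720 and 12! = 479,001,600, so valid n = 6, 7, 8, 9, 10, 11, 12.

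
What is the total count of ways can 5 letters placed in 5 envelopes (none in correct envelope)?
44

Reasoning: Using D(n) = (n-1)[D(n-1) + D(n-2)]:
D(5) = (5-1) × [D(4) + D(3)]
      = 4 × [9 + 2]
      = 4 × 11
      = 44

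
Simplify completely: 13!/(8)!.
154,440

Working:
This equals 13×12×...×9 = 154,440.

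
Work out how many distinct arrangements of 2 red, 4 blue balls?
15

Reasoning: Multinomial: 6!/(2! × 4!) = 15.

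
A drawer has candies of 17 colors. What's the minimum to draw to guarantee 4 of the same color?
Worst case: 3 of each = 51. One more: 52.

Answer: 52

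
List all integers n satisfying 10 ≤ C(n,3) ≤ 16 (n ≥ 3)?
5

Solution: C(4,3)=4; C(5,3)=10; C(6,3)=20. So valid n = 5.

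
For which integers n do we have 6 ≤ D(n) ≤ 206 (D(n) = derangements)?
4, 5
Using D(n) = (n−1)[D(n−1) + D(n−2)] with D(1)=0, D(2)=1: D(3)=2; D(4)=9; D(5)=44; D(6)=265. So valid n = 4, 5.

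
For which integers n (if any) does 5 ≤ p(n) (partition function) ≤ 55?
4, 5, 6, 7, 8, 9, 10

Working:
Tabulating p(n) via p(n) = p(n−1) + p(n−2) − p(n−5) − p(n−7) + …: p(3)=3; p(4)=5; p(5)=7; p(6)=11; p(7)=15; p(8)=22; p(9)=30; p(10)=42; p(11)=56. So valid n = 4, 5, 6, 7, 8, 9, 10.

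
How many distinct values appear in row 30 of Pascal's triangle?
16
Row 30 has entries C(30,0)..C(30,30); by symmetry C(30,k)=C(30,30-k), giving 16 distinct values.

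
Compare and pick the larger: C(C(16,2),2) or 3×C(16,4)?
C(C(16,2),2)

Working:
C(C(16,2),2)=7,140, 3×C(16,4)=5,460.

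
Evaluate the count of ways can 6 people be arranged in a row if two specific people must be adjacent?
240

Solution: Treat pair as unit: (6-1)! arrangements × 2 internal orders = 240.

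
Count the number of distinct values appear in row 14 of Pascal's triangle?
Row 14 has entries C(14,0)..C(14,14); by symmetry C(14,k)=C(14,14-k), giving 8 distinct values.

Answer: 8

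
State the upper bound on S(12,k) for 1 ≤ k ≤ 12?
1,379,400

Solution: Row S(12,k) for k = 1..12 (via S(n,k) = k·S(n−1,k) + S(n−1,k−1)): 1, 2,047, 86,526, 611,501, 1,379,400, 1,323,652, 627,396, 159,027, 22,275, 1,705, 66, 1. The row is unimodal; maximum at k = 5: 1,379,400.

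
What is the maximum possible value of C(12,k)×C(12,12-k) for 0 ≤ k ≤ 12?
853,776

Explanation: C(12,k)·C(12,12-k) = C(12,k)², maximised at the centre k = 6: C(12,6)² = 853,776.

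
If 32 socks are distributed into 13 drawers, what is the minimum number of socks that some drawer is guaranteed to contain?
3
Pigeonhole: ⌈32/13⌉ = 3.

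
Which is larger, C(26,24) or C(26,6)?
C(26,6)

Reasoning: C(26,24)=325, C(26,6)=230,230.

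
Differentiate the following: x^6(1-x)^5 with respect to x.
6x^5(1-x)^5 - 5x^6(1-x)^4

Explanation: Product rule: 6x^{5}(1-x)^{5} + x^6·(-5)(1-x)^{4}.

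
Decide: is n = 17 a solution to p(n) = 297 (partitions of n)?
Yes

Solution: Pentagonal recurrence p(n) = p(n−1) + p(n−2) − p(n−5) − p(n−7) + …: p(17) = p(16) + p(15) − p(12) − p(10) + p(5) + p(2) = 231 + 176 − 77 − 42 + 7 + 2 = 297, which equals 297.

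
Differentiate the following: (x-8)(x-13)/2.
(2x - 21)/2
d/dx[(x-8)(x-13)] = (x-13) + (x-8) = 2x - 21. Dividing by 2 gives (2x - 21)/2.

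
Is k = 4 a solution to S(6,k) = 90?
No
S(6,4) = 4·S(5,4) + S(5,3) = 4·10 + 25 = 65, which does not equal 90.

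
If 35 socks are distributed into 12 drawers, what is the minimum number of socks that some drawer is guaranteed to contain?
3
Pigeonhole: ⌈35/12⌉ = 3.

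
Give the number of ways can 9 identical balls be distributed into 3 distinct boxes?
55

Reasoning: C(9+3-1, 3-1) = C(11, 2) = 55.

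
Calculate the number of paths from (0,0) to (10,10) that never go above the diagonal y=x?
16,796
Counted by the Catalan number C_10: C_10 = C(20,10)/(10+1) = 184,756/11 = 16,796.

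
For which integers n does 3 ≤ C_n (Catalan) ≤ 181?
C_2=2; C_3=5; C_4=14; C_5=42; C_6=132; C_7=429. So valid n = 3, 4, 5, 6.
Final answer: 3, 4, 5, 6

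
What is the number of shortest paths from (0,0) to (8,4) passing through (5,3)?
224
To (5,3): C(8,5)=56. From there: C(4,3)=4. Total: 224.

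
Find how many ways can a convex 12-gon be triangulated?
16,796

Solution: Using the Catalan number formula: C_n = C(2n, n) / (n+1)
C_10 = C(20, 10) / (10+1)
     = 184756 / 11
     = 16,796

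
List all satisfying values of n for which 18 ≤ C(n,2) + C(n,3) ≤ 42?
5, 6
C(4,2)+C(4,3)=10; C(5,2)+C(5,3)=20; C(6,2)+C(6,3)=35; C(7,2)+C(7,3)=56. So valid n = 5, 6.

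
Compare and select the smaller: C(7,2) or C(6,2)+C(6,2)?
C(7,2)

C(7,2)=21; C(6,2)+C(6,2)=15+15=30.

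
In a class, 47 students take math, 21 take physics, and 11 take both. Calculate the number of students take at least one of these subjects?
|A∪B| = |A|+|B|-|A∩B| = 47+21-11 = 57.

Answer: 57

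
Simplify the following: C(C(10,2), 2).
990
C(10,2) = 45, then C(45, 2) = 990.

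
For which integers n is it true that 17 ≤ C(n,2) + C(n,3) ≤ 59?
5, 6, 7

Solution: C(4,2)+C(4,3)=10; C(5,2)+C(5,3)=20; C(6,2)+C(6,3)=35; C(7,2)+C(7,3)=56; C(8,2)+C(8,3)=84. So valid n = 5, 6, 7.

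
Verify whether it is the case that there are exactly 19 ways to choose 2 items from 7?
C(7,2) = 21 ≠ 19.

Answer: False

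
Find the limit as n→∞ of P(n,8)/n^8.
1

Solution: P(n,8) = n(n-1)···(n-7) ≈ n^8 for large n. Limit = 1.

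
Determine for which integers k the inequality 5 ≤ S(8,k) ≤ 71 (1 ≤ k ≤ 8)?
7

Explanation: S(8,1)=1; S(8,2)=127; S(8,3)=966; S(8,4)=1,701; S(8,5)=1,050; S(8,6)=266; S(8,7)=28; S(8,8)=1. So valid k = 7.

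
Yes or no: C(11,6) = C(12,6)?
No

Explanation: LHS = C(11,6) = 462; RHS = C(12,6) = 924. 462 ≠ 924, so the statement does not hold.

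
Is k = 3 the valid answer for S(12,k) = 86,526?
S(12,3) = 3·S(11,3) + S(11,2) = 3·28,501 + 1,023 = 86,526, which equals 86,526.

Answer: Yes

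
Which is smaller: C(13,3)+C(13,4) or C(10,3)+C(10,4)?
C(10,3)+C(10,4)
First=1,001, Second=330.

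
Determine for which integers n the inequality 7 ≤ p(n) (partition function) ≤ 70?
5, 6, 7, 8, 9, 10, 11
Tabulating p(n) via p(n) = p(n−1) + p(n−2) − p(n−5) − p(n−7) + …: p(4)=5; p(5)=7; p(6)=11; p(7)=15; p(8)=22; p(9)=30; p(10)=42; p(11)=56; p(12)=77. So valid n = 5, 6, 7, 8, 9, 10, 11.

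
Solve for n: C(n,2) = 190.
20

Explanation: C(n,2) = n(n−1)/2! is increasing in n, and n(n−1) = 2!·190 = 380 ≈ (n−0.5)^2 gives n ≈ 20.0. Check: C(18,2) = 153, C(19,2) = 171, C(20,2) = 190 ✓. So n = 20.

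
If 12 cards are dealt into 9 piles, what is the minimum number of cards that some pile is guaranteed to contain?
Pigeonhole: ⌈12/9⌉ = 2.
Final answer: 2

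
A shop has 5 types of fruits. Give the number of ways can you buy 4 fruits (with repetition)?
70

Working:
Stars and bars: C(4+5-1, 4) = C(8, 4) = 70.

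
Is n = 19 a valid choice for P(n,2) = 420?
No

Reasoning: P(19,2) = 19·18 = 342, which does not equal 420.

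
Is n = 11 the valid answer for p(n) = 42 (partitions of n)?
No

Pentagonal recurrence p(n) = p(n−1) + p(n−2) − p(n−5) − p(n−7) + …: p(11) = p(10) + p(9) − p(6) − p(4) = 42 + 30 − 11 − 5 = 56, which does not equal 42.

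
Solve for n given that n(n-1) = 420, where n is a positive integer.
21

Reasoning: n² − n − 420 = 0, so n = (1 ± √(1 + 4·420))/2 = (1 ± √1,681)/2 = (1 ± 41)/2, i.e. n = 21 or n = -20. Taking the positive root, n = 21 (check: 21×20 = 420).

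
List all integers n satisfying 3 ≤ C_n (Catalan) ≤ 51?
3, 4, 5

Working:
C_2=2; C_3=5; C_4=14; C_5=42; C_6=132. So valid n = 3, 4, 5.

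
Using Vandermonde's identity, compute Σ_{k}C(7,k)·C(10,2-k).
= C(7+10,2) = C(17,2) = 136.
Final answer: 136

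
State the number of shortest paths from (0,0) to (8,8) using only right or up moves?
Choose 8 rights from 16 moves: C(16,8) = 12,870.

Answer: 12,870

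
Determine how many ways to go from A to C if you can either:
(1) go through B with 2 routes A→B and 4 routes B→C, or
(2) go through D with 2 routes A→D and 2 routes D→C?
Route via B: 2×4=8. Route via D: 2×2=4. Total: 12.

Answer: 12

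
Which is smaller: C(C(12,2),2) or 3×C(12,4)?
3×C(12,4)

Reasoning: C(C(12,2),2)=2,145, 3×C(12,4)=1,485.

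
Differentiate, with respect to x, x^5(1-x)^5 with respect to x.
Product rule: 5x^{4}(1-x)^{5} + x^5·(-5)(1-x)^{4}.

Answer: 5x^4(1-x)^5 - 5x^5(1-x)^4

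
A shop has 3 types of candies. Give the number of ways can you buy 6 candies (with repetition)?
28

Explanation: Stars and bars: C(6+3-1, 6) = C(8, 6) = 28.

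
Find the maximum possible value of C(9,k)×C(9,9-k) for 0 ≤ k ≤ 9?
15,876
C(9,k)·C(9,9-k) = C(9,k)², maximised at the centre k = 4: C(9,4)² = 15,876.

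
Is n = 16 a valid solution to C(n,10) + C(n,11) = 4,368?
No

Explanation: C(16,10) + C(16,11) = 8,008 + 4,368 = 12,376, which does not equal 4,368.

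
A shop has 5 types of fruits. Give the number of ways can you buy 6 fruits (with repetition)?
210

Solution: Stars and bars: C(6+5-1, 6) = C(10, 6) = 210.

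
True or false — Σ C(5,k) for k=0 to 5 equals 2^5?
True

Solution: Binomial theorem: Σ C(5,k) = (1+1)^5 = 2^5 = 32; RHS 2^5 = 32.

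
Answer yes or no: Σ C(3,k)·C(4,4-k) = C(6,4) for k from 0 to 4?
No

Working:
Vandermonde's identity gives C(7,4) = 35; RHS C(6,4) = 15.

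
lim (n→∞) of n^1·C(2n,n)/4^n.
∞

Working:
C(2n,n) ~ 4^n/√(πn), so n^1·C(2n,n)/4^n ~ n^(1 − 1/2)/√π → ∞.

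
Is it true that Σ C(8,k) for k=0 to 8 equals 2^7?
False

Binomial theorem: Σ C(8,k) = (1+1)^8 = 2^8 = 256; RHS 2^7 = 128.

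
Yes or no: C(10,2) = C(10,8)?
Yes

Solution: Symmetry C(n,k) = C(n,n-k): C(10,2) = 45 and C(10,8) = 45. Both sides agree, so the statement holds.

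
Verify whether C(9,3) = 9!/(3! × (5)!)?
The correct denominator is 3!×6!, giving C(9,3) = 84; the stated RHS is 9!/(3!×5!) = 504 ≠ 84, so the statement does not hold.
Final answer: False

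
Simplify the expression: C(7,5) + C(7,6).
28

Explanation: By Pascal's identity: C(8,6) = 28.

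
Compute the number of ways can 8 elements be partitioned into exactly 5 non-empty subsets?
1,050

Explanation: This equals S(8,5), the Stirling number of the 2nd kind.
Using the Stirling recurrence: S(n,k) = k·S(n-1,k) + S(n-1,k-1)
S(8,5) = 5·S(7,5) + S(7,4)
         = 5·140 + 350
         = 700 + 350
         = 1,050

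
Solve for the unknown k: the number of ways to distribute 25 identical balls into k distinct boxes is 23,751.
5

Reasoning: Stars and bars: the count is C(25+k−1, k−1), increasing in k. k=3: C(27,2) = 351, k=4: C(28,3) = 3,276, k=5: C(29,4) = 23,751 ✓. So k = 5.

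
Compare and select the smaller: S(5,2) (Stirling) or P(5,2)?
S(5,2) = 2·S(4,2) + S(4,1) = 2·7 + 1 = 15; P(5,2) = 20.
Final answer: S(5,2)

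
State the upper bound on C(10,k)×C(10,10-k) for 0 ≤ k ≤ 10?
63,504

Solution: C(10,k)·C(10,10-k) = C(10,k)², maximised at the centre k = 5: C(10,5)² = 63,504.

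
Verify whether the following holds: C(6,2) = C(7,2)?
False

Solution: LHS = C(6,2) = 15; RHS = C(7,2) = 21. 15 ≠ 21, so the statement does not hold.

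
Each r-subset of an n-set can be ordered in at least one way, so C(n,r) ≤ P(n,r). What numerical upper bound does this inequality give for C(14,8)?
121,080,960

Working:
P(14,8) = 14·13·12·11·10·9·8·7 = 121,080,960, so C(14,8) ≤ 121,080,960. (The bound is loose by a factor of 8! = 40,320: C(14,8) = 121,080,960/40,320 = 3,003.)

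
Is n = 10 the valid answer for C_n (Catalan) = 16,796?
Yes

C_10 = C(20,10)/(10+1) = 184,756/11 = 16,796, which equals 16,796.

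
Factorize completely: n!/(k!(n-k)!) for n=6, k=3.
This is the binomial coefficient C(6,3) = 20.

Answer: C(6,3) = 20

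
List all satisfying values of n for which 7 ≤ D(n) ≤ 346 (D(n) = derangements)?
4, 5, 6

Solution: Using D(n) = (n−1)[D(n−1) + D(n−2)] with D(1)=0, D(2)=1: D(3)=2; D(4)=9; D(5)=44; D(6)=265; D(7)=1,854. So valid n = 4, 5, 6.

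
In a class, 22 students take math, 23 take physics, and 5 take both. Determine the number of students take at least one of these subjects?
|A∪B| = |A|+|B|-|A∩B| = 22+23-5 = 40.
Final answer: 40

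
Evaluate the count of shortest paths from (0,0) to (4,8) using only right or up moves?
495

Working:
Choose 4 rights from 12 moves: C(12,4) = 495.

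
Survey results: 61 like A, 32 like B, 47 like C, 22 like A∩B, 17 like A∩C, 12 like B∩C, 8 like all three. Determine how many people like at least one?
97

|A∪B∪C| = 61+32+47-22-17-12+8 = 97.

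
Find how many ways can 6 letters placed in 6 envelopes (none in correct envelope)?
265

Using D(n) = (n-1)[D(n-1) + D(n-2)]:
D(6) = (6-1) × [D(5) + D(4)]
      = 5 × [44 + 9]
      = 5 × 53
      = 265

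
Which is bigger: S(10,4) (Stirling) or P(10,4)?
S(10,4) = 4·S(9,4) + S(9,3) = 4·7,770 + 3,025 = 34,105; P(10,4) = 5,040.

Answer: S(10,4)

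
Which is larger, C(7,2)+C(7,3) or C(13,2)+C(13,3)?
C(13,2)+C(13,3)

Explanation: First=56, Second=364.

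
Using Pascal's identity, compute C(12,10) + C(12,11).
78

Solution: C(12,10) + C(12,11) = C(13,11) = 78.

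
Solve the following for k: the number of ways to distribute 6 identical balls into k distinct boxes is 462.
6

Working:
Stars and bars: the count is C(6+k−1, k−1), increasing in k. k=4: C(9,3) = 84, k=5: C(10,4) = 210, k=6: C(11,5) = 462 ✓. So k = 6.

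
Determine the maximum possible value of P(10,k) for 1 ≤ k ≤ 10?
3,628,800

Reasoning: P(10,k) increases in k, so maximum at k = 10: 10! = 3,628,800.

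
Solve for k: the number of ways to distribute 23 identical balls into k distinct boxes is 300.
3

Stars and bars: the count is C(23+k−1, k−1), increasing in k. k=2: C(24,1) = 24, k=3: C(25,2) = 300 ✓. So k = 3.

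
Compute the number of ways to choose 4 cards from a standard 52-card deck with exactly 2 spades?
57,798

Solution: 13 spades and 39 non-spades: C(13,2) × C(39,2) = 78 × 741 = 57,798.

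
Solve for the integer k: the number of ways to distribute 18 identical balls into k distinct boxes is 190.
3

Solution: Stars and bars: the count is C(18+k−1, k−1), increasing in k. k=2: C(19,1) = 19, k=3: C(20,2) = 190 ✓. So k = 3.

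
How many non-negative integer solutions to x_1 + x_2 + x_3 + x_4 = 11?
C(11+4-1, 4-1) = 364.
Final answer: 364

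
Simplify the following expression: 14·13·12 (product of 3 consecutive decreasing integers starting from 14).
2,184

Reasoning: This is P(14,3) = 14!/(11)! = 2,184.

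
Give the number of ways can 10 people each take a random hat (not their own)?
1,334,961
Using D(n) = (n-1)[D(n-1) + D(n-2)]:
D(10) = (10-1) × [D(9) + D(8)]
      = 9 × [133496 + 14833]
      = 9 × 148329
      = 1,334,961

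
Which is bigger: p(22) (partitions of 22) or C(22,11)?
C(22,11)

Working:
Pentagonal recurrence p(n) = p(n−1) + p(n−2) − p(n−5) − p(n−7) + …: p(22) = p(21) + p(20) − p(17) − p(15) + p(10) + p(7) − p(0) = 792 + 627 − 297 − 176 + 42 + 15 − 1 = 1,002; C(22,11) = 705,432.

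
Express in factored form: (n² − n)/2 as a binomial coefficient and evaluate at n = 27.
C(n,2); C(27,2) = 351

Solution: (n² − n)/2 = n(n−1)/2 = C(n,2). At n = 27: C(27,2) = 351.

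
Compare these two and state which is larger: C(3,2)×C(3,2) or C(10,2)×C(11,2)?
C(10,2)×C(11,2)

Explanation: C(3,2)×C(3,2)=9, C(10,2)×C(11,2)=2,475.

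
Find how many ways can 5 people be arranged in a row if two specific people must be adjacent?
48

Explanation: Treat pair as unit: (5-1)! arrangements × 2 internal orders = 48.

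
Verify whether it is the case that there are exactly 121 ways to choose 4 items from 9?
False

Reasoning: C(9,4) = 126 ≠ 121.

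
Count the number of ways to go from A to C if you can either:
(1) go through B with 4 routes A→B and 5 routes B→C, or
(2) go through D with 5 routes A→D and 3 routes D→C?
35

Route via B: 4×5=20. Route via D: 5×3=15. Total: 35.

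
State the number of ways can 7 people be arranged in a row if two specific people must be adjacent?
1,440

Solution: Treat pair as unit: (7-1)! arrangements × 2 internal orders = 1,440.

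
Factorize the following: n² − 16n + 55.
Seek roots whose sum is 16 and product is 55: (5, 11). So n² − 16n + 55 = (n − 5)(n − 11).

Answer: (n − 5)(n − 11)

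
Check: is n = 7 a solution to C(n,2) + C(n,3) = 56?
Yes

Explanation: C(7,2) + C(7,3) = 21 + 35 = 56, which equals 56.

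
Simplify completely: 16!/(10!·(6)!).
8,008

This is C(16,10) = 8,008.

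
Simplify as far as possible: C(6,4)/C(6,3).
3/4
C(n,k+1)/C(n,k) = (n−k)/(k+1). Here (6−3)/(3+1) = 3/4 = 3/4.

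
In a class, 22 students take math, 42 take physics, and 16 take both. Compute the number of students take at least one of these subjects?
|A∪B| = |A|+|B|-|A∩B| = 22+42-16 = 48.

Answer: 48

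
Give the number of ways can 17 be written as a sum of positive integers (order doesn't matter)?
Pentagonal recurrence p(n) = p(n−1) + p(n−2) − p(n−5) − p(n−7) + …: p(17) = p(16) + p(15) − p(12) − p(10) + p(5) + p(2) = 231 + 176 − 77 − 42 + 7 + 2 = 297.

Answer: 297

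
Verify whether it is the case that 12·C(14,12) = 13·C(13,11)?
False

Absorption identity k·C(n,k) = n·C(n-1,k-1). LHS = 12·91 = 1,092; RHS = 13·78 = 1,014.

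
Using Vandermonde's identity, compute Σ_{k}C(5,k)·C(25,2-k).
435

= C(5+25,2) = C(30,2) = 435.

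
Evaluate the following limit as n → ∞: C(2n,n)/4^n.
C(2n,n) ~ 4^n/√(πn), so C(2n,n)/4^n ~ 1/√(πn) → 0.

Answer: 0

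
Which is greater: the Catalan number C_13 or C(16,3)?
C_13

Solution: C_13 = C(26,13)/(13+1) = 10,400,600/14 = 742,900; C(16,3) = 560.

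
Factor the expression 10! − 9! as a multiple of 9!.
9 × 9! = 3,265,920

Reasoning: 10! − 9! = 10·9! − 9! = (10 − 1)·9! = 9 × 9! = 3,265,920.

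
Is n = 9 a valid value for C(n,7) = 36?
Yes

Reasoning: C(9,7) = 9·8·7·6·5·4·3/7! = 181,440/5,040 = 36, which equals 36.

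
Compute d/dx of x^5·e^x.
(5x^4 + x^5)e^x

Reasoning: Product rule: d/dx[x^5]·e^x + x^5·d/dx[e^x] = 5x^{4}e^x + x^5e^x.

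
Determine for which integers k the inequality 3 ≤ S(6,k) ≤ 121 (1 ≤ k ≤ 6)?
2, 3, 4, 5

Explanation: S(6,1)=1; S(6,2)=31; S(6,3)=90; S(6,4)=65; S(6,5)=15; S(6,6)=1. So valid k = 2, 3, 4, 5.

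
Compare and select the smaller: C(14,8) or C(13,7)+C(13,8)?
Equal

Reasoning: By Pascal's identity: C(14,8) = C(13,7)+C(13,8) = 3,003. Equal.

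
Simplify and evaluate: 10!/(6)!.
5,040

This equals 10×9×...×7 = 5,040.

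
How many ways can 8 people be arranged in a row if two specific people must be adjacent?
10,080

Solution: Treat pair as unit: (8-1)! arrangements × 2 internal orders = 10,080.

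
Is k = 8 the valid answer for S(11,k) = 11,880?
S(11,8) = 8·S(10,8) + S(10,7) = 8·750 + 5,880 = 11,880, which equals 11,880.

Answer: Yes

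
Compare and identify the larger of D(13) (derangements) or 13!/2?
13!/2

Reasoning: D(13) = (13-1)·[D(12) + D(11)] = 12·[176,214,841 + 14,684,570] = 2,290,792,932; 13!/2 = 6,227,020,800/2 = 3,113,510,400.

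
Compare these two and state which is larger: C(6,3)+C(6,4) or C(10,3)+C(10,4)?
First=35, Second=330.

Answer: C(10,3)+C(10,4)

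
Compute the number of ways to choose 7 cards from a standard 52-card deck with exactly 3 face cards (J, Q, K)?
20,105,800
12 face cards and 40 non-face cards: C(12,3) × C(40,4) = 220 × 91,390 = 20,105,800.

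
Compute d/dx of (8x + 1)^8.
Chain rule: 8(8x+1)^{7} × 8 = 64(8x+1)^{7}.
Final answer: 64(8x + 1)^7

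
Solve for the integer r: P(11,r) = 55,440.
5

Explanation: P(11,r) = 11·10·…·(11−r+1), a product of r factors. Multiplying down from 11: 11 = 11; 11·10 = 110; 11·10·9 = 990; 11·10·9·8 = 7,920; 11·10·9·8·7 = 55,440 ✓ (5 factors). So r = 5.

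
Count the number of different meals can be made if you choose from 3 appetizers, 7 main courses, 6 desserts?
By the multiplication principle: 3 × 7 × 6 = 126.

Answer: 126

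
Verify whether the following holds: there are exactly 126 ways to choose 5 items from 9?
C(9,5) = 126.

Answer: True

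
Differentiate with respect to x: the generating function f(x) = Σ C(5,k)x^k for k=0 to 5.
Σ k·C(5,k)x^(k-1) for k=1 to 5

Term-by-term differentiation gives Σ k·C(5,k)x^{k-1} for k=1 to 5.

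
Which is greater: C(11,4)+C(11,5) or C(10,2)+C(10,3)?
First=792, Second=165.
Final answer: C(11,4)+C(11,5)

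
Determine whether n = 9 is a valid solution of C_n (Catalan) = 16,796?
C_9 = C(18,9)/(9+1) = 48,620/10 = 4,862, which does not equal 16,796.
Final answer: No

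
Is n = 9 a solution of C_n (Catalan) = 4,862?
Yes

C_9 = C(18,9)/(9+1) = 48,620/10 = 4,862, which equals 4,862.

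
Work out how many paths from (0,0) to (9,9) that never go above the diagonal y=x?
4,862

Explanation: Counted by the Catalan number C_9: C_9 = C(18,9)/(9+1) = 48,620/10 = 4,862.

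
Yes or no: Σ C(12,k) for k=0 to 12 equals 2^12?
Yes

Reasoning: Binomial theorem: Σ C(12,k) = (1+1)^12 = 2^12 = 4,096; RHS 2^12 = 4,096.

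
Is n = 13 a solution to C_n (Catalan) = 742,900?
Yes

C_13 = C(26,13)/(13+1) = 10,400,600/14 = 742,900, which equals 742,900.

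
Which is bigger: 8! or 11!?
11!

Reasoning: 8!=40,320, 11!=39,916,800. 11! > 8!.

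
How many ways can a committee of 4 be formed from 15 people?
1,365

Working:
C(15,4) = 15! / (4! × (15-4)!)
         = 15! / (4! × 11!)
         = 1,365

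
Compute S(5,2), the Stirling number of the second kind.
15

Using the Stirling recurrence: S(n,k) = k·S(n-1,k) + S(n-1,k-1)
S(5,2) = 2·S(4,2) + S(4,1)
         = 2·7 + 1
         = 14 + 1
         = 15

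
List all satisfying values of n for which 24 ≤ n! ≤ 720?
4, 5, 6

Working:
n! is strictly increasing; 4! = 24 and 6! = 720, so valid n = 4, 5, 6.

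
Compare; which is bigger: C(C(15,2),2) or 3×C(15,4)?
C(C(15,2),2)=5,460, 3×C(15,4)=4,095.
Final answer: C(C(15,2),2)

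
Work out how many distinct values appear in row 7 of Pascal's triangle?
Row 7 has entries C(7,0)..C(7,7); by symmetry C(7,k)=C(7,7-k), giving 4 distinct values.

Answer: 4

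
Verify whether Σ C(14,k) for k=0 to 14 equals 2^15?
Binomial theorem: Σ C(14,k) = (1+1)^14 = 2^14 = 16,384; RHS 2^15 = 32,768.

Answer: False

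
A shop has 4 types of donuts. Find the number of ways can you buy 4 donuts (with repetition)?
35

Solution: Stars and bars: C(4+4-1, 4) = C(7, 4) = 35.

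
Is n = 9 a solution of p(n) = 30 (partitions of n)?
Yes

Explanation: Pentagonal recurrence p(n) = p(n−1) + p(n−2) − p(n−5) − p(n−7) + …: p(9) = p(8) + p(7) − p(4) − p(2) = 22 + 15 − 5 − 2 = 30, which equals 30.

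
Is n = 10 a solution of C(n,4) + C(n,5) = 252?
No

Solution: C(10,4) + C(10,5) = 210 + 252 = 462, which does not equal 252.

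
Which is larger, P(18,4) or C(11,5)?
P(18,4)

Reasoning: P(18,4)=73,440, C(11,5)=462.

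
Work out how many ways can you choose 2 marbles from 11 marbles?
55

Working:
C(11,2) = 11! / (2! × (11-2)!)
         = 11! / (2! × 9!)
         = 55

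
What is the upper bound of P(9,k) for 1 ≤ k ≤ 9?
P(9,k) increases in k, so maximum at k = 9: 9! = 362,880.

Answer: 362,880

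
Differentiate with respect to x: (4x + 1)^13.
52(4x + 1)^12

Working:
Chain rule: 13(4x+1)^{12} × 4 = 52(4x+1)^{12}.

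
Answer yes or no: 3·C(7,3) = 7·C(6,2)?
Yes

Absorption identity k·C(n,k) = n·C(n-1,k-1). LHS = 3·35 = 105; RHS = 7·15 = 105.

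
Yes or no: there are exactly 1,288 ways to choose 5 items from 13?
C(13,5) = 1,287 ≠ 1288.

Answer: No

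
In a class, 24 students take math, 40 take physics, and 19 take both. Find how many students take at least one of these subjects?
45

Working:
|A∪B| = |A|+|B|-|A∩B| = 24+40-19 = 45.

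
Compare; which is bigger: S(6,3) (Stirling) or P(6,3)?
S(6,3) = 3·S(5,3) + S(5,2) = 3·25 + 15 = 90; P(6,3) = 120.

Answer: P(6,3)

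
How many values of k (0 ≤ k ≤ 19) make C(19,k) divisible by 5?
0

Checking C(19,k) mod 5 for k = 0..19: none are divisible by 5. Count = 0.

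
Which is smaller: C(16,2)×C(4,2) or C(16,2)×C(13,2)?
C(16,2)×C(4,2)=720, C(16,2)×C(13,2)=9,360.

Answer: C(16,2)×C(4,2)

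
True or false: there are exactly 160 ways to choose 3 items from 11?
False

Reasoning: C(11,3) = 165 ≠ 160.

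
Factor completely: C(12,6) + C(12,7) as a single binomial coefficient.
C(13,7)

Explanation: By Pascal's identity: C(12,6) + C(12,7) = C(13,7) = 1,716.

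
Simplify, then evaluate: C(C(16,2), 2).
7,140

Working:
C(16,2) = 120, then C(120, 2) = 7,140.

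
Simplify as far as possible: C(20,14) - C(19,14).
27,132

Reasoning: C(20,14) - C(19,14) = C(19,13) = 27,132.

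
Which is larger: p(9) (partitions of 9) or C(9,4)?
C(9,4)

Solution: Pentagonal recurrence p(n) = p(n−1) + p(n−2) − p(n−5) − p(n−7) + …: p(9) = p(8) + p(7) − p(4) − p(2) = 22 + 15 − 5 − 2 = 30; C(9,4) = 126.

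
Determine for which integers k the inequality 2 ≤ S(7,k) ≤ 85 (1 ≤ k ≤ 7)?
S(7,1)=1; S(7,2)=63; S(7,3)=301; S(7,4)=350; S(7,5)=140; S(7,6)=21; S(7,7)=1. So valid k = 2, 6.

Answer: 2, 6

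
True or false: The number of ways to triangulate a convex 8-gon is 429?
False

Triangulations of a convex 8-gon are counted by the Catalan number C_6: C_6 = C(12,6)/(6+1) = 924/7 = 132.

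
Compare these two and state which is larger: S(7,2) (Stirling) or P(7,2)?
S(7,2)

Explanation: S(7,2) = 2·S(6,2) + S(6,1) = 2·31 + 1 = 63; P(7,2) = 42.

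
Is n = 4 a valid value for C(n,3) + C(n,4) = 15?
C(4,3) + C(4,4) = 4 + 1 = 5, which does not equal 15.

Answer: No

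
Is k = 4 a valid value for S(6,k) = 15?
No

S(6,4) = 4·S(5,4) + S(5,3) = 4·10 + 25 = 65, which does not equal 15.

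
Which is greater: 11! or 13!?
13!

Reasoning: 11!=39,916,800, 13!=6,227,020,800. 13! > 11!.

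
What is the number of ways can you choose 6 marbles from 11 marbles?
462

Explanation: C(11,6) = 11! / (6! × (11-6)!)
         = 11! / (6! × 5!)
         = 462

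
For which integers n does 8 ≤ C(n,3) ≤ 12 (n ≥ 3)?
5

Explanation: C(4,3)=4; C(5,3)=10; C(6,3)=20. So valid n = 5.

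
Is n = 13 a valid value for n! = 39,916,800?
No

Solution: 13! = 13·12! = 13·479,001,600 = 6,227,020,800, which does not equal 39,916,800.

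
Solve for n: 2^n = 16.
4

Working:
2^4 = 16, so n = 4.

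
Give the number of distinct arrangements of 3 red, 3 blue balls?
20

Working:
Multinomial: 6!/(3! × 3!) = 20.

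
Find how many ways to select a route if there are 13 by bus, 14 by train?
27

Working:
By the addition principle: 13 + 14 = 27.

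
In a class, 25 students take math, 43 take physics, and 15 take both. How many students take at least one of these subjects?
53

Solution: |A∪B| = |A|+|B|-|A∩B| = 25+43-15 = 53.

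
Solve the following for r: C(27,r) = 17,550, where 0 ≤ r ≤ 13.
4

Working:
C(27,r) is increasing for 0 ≤ r ≤ 13. Stepping up (C(27,r+1) = C(27,r)·(27−r)/(r+1)): C(27,1) = 27, C(27,2) = 351, C(27,3) = 2,925, C(27,4) = 17,550 ✓. So r = 4.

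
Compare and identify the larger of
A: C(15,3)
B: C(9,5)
A

A=C(15,3)=455, B=C(9,5)=126.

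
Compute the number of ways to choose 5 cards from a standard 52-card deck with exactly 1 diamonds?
1,069,263

13 diamonds and 39 non-diamonds: C(13,1) × C(39,4) = 13 × 82251 = 1,069,263.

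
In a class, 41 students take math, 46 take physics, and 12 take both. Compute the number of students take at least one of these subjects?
|A∪B| = |A|+|B|-|A∩B| = 41+46-12 = 75.

Answer: 75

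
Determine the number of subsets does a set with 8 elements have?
Each element can be included or excluded: 2^8 = 256.
Final answer: 256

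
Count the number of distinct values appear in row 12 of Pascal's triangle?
7

Solution: Row 12 has entries C(12,0)..C(12,12); by symmetry C(12,k)=C(12,12-k), giving 7 distinct values.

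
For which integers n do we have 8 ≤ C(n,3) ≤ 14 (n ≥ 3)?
5

C(4,3)=4; C(5,3)=10; C(6,3)=20. So valid n = 5.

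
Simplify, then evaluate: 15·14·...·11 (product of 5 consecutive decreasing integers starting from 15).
This is P(15,5) = 15!/(10)! = 360,360.
Final answer: 360,360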